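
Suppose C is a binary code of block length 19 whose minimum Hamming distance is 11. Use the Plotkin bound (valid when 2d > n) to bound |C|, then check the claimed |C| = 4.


Plotkin bound M ≤ 6; given |C| = 4 ≤ bound (satisfied).

Check applicability: 2d = 22, n = 19.
2d − n = 3 > 0, so Plotkin applies.
Compute d/(2d−n) = 11/3 ≈ 3.6667.
⌊d/(2d−n)⌋ = 3.
Plotkin bound: M ≤ 2·3 = 6.
Given |C| = 4, check: satisfied.
This |C| is below the Plotkin bound.


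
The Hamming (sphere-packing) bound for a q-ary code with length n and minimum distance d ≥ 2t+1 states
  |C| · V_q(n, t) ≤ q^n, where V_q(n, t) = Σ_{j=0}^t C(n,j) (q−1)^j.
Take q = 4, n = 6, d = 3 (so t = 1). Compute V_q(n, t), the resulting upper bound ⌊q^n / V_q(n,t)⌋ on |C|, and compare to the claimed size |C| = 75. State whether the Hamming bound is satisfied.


V_q(n, t) = 19, q^n = 4096, Hamming bound = 215, |C| = 75 ≤ bound (satisfied).

Step 1: Compute V_q(n, t) = Σ_{j=0}^1 C(n, j) (q−1)^j.
  j = 0: C(6,0)·(3)^0 = 1·1 = 1.
  j = 1: C(6,1)·(3)^1 = 6·3 = 18.
  V_q(n, t) = 1 + 18 = 19.
Step 2: q^n = 4^6 = 4096.
Step 3: Hamming bound ⌊q^n / V_q(n,t)⌋ = ⌊4096/19⌋ = 215.
Step 4: Compare |C| = 75 to 215: satisfied.
The claimed |C| lies below the Hamming bound.


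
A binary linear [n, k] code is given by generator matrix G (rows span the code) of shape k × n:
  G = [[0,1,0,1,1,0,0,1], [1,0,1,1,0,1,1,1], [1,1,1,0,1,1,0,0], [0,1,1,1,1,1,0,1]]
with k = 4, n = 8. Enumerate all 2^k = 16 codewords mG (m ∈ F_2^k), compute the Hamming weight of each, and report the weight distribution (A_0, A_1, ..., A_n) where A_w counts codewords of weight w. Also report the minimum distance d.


Weight distribution: A_0 = 1, A_1 = 1, A_2 = 1, A_3 = 3, A_4 = 3, A_5 = 3, A_6 = 3, A_7 = 1. Minimum distance d = 1.

Enumerate all 2^4 = 16 messages m ∈ F_2^4.
For each, compute codeword c = mG in F_2^8, then tally its weight.
  m = 0000 → c = 00000000, weight = 0.
  m = 1000 → c = 01011001, weight = 4.
  m = 0100 → c = 10110111, weight = 6.
  m = 1100 → c = 11101110, weight = 6.
  m = 0010 → c = 11101100, weight = 5.
  m = 1010 → c = 10110101, weight = 5.
  m = 0110 → c = 01011011, weight = 5.
  m = 1110 → c = 00000010, weight = 1.
  m = 0001 → c = 01111101, weight = 6.
  m = 1001 → c = 00100100, weight = 2.
  m = 0101 → c = 11001010, weight = 4.
  m = 1101 → c = 10010011, weight = 4.
  m = 0011 → c = 10010001, weight = 3.
  m = 1011 → c = 11001000, weight = 3.
  m = 0111 → c = 00100110, weight = 3.
  m = 1111 → c = 01111111, weight = 7.
Tally weights:
  weight 0: 1 codewords.
  weight 1: 1 codewords.
  weight 2: 1 codewords.
  weight 3: 3 codewords.
  weight 4: 3 codewords.
  weight 5: 3 codewords.
  weight 6: 3 codewords.
  weight 7: 1 codewords.
Minimum distance d = smallest w > 0 with A_w > 0 = 1.
Sanity: Σ A_w = 16 = 2^4 = 16 ✓.


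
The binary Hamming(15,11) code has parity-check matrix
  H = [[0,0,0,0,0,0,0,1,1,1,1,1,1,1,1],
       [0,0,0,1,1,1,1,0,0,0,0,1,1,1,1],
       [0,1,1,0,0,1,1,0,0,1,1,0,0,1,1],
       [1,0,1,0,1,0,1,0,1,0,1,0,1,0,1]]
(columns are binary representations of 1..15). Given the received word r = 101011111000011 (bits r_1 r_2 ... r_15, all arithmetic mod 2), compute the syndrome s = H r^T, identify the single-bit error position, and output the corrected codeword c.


s = (0, 1, 1, 0)^T, error position = 6, corrected codeword c = 101010111000011

Compute s = H r^T mod 2 one row at a time:
  s_1 = 1 + 1 + 0 + 0 + 0 + 0 + 1 + 1 = 4 ≡ 0 (mod 2).
  s_2 = 0 + 1 + 1 + 1 + 0 + 0 + 1 + 1 = 5 ≡ 1 (mod 2).
  s_3 = 0 + 1 + 1 + 1 + 0 + 0 + 1 + 1 = 5 ≡ 1 (mod 2).
  s_4 = 1 + 1 + 1 + 1 + 1 + 0 + 0 + 1 = 6 ≡ 0 (mod 2).
s = (0, 1, 1, 0)^T — this equals column 6 of H (binary 0110), so error is at position 6.
Correct: flip bit 6 of r = 101011111000011 to get c = 101010111000011.


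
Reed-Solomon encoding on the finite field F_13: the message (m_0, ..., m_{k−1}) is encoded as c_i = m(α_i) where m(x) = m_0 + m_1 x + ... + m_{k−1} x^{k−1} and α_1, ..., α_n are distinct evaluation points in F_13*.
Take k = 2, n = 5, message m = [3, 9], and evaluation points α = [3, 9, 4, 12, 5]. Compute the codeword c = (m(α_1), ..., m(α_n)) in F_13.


c = [4, 6, 0, 7, 9]

Message polynomial: m(x) = 3 + 9·x (mod 13).
For each evaluation point α_i, compute m(α_i) mod 13:
  α_1 = 3: Horner steps 9 → 4, so m(3) = 4.
  α_2 = 9: Horner steps 9 → 6, so m(9) = 6.
  α_3 = 4: Horner steps 9 → 0, so m(4) = 0.
  α_4 = 12: Horner steps 9 → 7, so m(12) = 7.
  α_5 = 5: Horner steps 9 → 9, so m(5) = 9.
Codeword c = [4, 6, 0, 7, 9] ∈ F_13^5.


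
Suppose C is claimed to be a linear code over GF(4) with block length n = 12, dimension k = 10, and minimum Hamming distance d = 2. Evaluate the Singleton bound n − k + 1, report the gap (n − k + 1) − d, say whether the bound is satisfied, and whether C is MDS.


Singleton RHS = n − k + 1 = 3, slack = 1, bound satisfied, not MDS.

Singleton bound: d ≤ n − k + 1.
Here n = 12, k = 10, so n − k + 1 = 3.
Given d = 2, check d ≤ 3: YES.
Slack = (n − k + 1) − d = 1.
The code is NOT MDS (slack = 1 > 0).
Description: the claimed parameters are [12, 10, 2]_4; such a code would be non-MDS.


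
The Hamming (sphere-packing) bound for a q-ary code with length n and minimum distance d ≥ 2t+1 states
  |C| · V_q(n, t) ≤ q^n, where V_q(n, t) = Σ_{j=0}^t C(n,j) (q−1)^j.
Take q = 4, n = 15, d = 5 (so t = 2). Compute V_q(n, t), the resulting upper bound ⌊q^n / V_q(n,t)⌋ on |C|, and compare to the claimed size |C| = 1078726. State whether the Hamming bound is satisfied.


V_q(n, t) = 991, q^n = 1073741824, Hamming bound = 1083493, |C| = 1078726 ≤ bound (satisfied).

Step 1: Compute V_q(n, t) = Σ_{j=0}^2 C(n, j) (q−1)^j.
  j = 0: C(15,0)·(3)^0 = 1·1 = 1.
  j = 1: C(15,1)·(3)^1 = 15·3 = 45.
  j = 2: C(15,2)·(3)^2 = 105·9 = 945.
  V_q(n, t) = 1 + 45 + 945 = 991.
Step 2: q^n = 4^15 = 1073741824.
Step 3: Hamming bound ⌊q^n / V_q(n,t)⌋ = ⌊1073741824/991⌋ = 1083493.
Step 4: Compare |C| = 1078726 to 1083493: satisfied.
The claimed |C| lies below the Hamming bound.


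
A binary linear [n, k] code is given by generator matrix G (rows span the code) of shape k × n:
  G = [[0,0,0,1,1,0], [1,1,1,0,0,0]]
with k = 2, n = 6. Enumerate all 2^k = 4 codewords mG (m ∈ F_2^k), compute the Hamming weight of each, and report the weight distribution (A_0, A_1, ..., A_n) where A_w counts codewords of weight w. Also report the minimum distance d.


Weight distribution: A_0 = 1, A_2 = 1, A_3 = 1, A_5 = 1. Minimum distance d = 2.

Enumerate all 2^2 = 4 messages m ∈ F_2^2.
For each, compute codeword c = mG in F_2^6, then tally its weight.
  m = 00 → c = 000000, weight = 0.
  m = 10 → c = 000110, weight = 2.
  m = 01 → c = 111000, weight = 3.
  m = 11 → c = 111110, weight = 5.
Tally weights:
  weight 0: 1 codewords.
  weight 2: 1 codewords.
  weight 3: 1 codewords.
  weight 5: 1 codewords.
Minimum distance d = smallest w > 0 with A_w > 0 = 2.
Sanity: Σ A_w = 4 = 2^2 = 4 ✓.


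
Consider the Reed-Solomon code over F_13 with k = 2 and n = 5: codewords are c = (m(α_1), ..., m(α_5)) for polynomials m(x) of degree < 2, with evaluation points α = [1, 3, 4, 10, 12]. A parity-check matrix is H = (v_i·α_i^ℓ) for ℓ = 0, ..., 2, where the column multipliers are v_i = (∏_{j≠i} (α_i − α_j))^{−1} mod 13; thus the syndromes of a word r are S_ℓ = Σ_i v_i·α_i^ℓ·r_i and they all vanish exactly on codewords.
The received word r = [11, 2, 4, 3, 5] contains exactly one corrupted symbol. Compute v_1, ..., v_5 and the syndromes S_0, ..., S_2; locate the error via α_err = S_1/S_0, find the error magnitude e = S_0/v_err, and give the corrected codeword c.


S = (1, 12, 1), error at position 5, error magnitude e = 11, c = [11, 2, 4, 3, 7].

Step 1: column multipliers v_i = (∏_{j≠i}(α_i − α_j))^{−1} mod 13.
  i = 1 (α = 1): (1−3)(1−4)(1−10)(1−12) = (−2)·(−3)·(−9)·(−11) = 594 ≡ 9, so v_1 = 9^{−1} = 3 (mod 13).
  i = 2 (α = 3): (3−1)(3−4)(3−10)(3−12) = 2·(−1)·(−7)·(−9) = −126 ≡ 4, so v_2 = 4^{−1} = 10 (mod 13).
  i = 3 (α = 4): (4−1)(4−3)(4−10)(4−12) = 3·1·(−6)·(−8) = 144 ≡ 1, so v_3 = 1^{−1} = 1 (mod 13).
  i = 4 (α = 10): (10−1)(10−3)(10−4)(10−12) = 9·7·6·(−2) = −756 ≡ 11, so v_4 = 11^{−1} = 6 (mod 13).
  i = 5 (α = 12): (12−1)(12−3)(12−4)(12−10) = 11·9·8·2 = 1584 ≡ 11, so v_5 = 11^{−1} = 6 (mod 13).
  v = [3, 10, 1, 6, 6].
Step 2: syndromes of r = [11, 2, 4, 3, 5] (all sums mod 13).
  S_0 = Σ v_i r_i = 3·11 + 10·2 + 1·4 + 6·3 + 6·5 = 105 ≡ 1.
  S_1 = Σ v_i α_i r_i = 3·1·11 + 10·3·2 + 1·4·4 + 6·10·3 + 6·12·5 = 649 ≡ 12.
  α_i^2 mod 13 = [1, 9, 3, 9, 1].
  S_2 = Σ v_i α_i^2 r_i = 3·1·11 + 10·9·2 + 1·3·4 + 6·9·3 + 6·1·5 = 417 ≡ 1.
  S = (1, 12, 1) ≠ 0, so r is not a codeword (an error is present).
Step 3: locate the error. For a single error e at position i, S_ℓ = v_i·e·α_i^ℓ, so α_err = S_1/S_0.
  S_0^{−1} = 1^{−1} = 1 (mod 13), so α_err = 12·1 = 12 ≡ 12 = α_5. Error position i = 5.
  Consistency check: S_2/S_1 = 1·12 = 12 ≡ 12 = α_err ✓ (single-error assumption holds).
Step 4: error magnitude e = S_0/v_5 = S_0·∏_{j≠5}(α_5 − α_j) = 1·11 = 11 ≡ 11 (mod 13).
Step 5: correct position 5: c_5 = r_5 − e = 5 − 11 ≡ 7 (mod 13). Hence c = [11, 2, 4, 3, 7].
  Check: interpolating c through the α_i gives m(x) = 9 + 2·x (degree < 2) with m(α_i) = c_i for every i, so c is indeed a codeword.


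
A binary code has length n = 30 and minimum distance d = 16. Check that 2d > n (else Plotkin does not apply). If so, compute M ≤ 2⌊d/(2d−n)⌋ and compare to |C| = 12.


Plotkin bound M ≤ 16; given |C| = 12 ≤ bound (satisfied).

Check applicability: 2d = 32, n = 30.
2d − n = 2 > 0, so Plotkin applies.
Compute d/(2d−n) = 16/2 ≈ 8.0000.
⌊d/(2d−n)⌋ = 8.
Plotkin bound: M ≤ 2·8 = 16.
Given |C| = 12, check: satisfied.
This |C| is below the Plotkin bound.


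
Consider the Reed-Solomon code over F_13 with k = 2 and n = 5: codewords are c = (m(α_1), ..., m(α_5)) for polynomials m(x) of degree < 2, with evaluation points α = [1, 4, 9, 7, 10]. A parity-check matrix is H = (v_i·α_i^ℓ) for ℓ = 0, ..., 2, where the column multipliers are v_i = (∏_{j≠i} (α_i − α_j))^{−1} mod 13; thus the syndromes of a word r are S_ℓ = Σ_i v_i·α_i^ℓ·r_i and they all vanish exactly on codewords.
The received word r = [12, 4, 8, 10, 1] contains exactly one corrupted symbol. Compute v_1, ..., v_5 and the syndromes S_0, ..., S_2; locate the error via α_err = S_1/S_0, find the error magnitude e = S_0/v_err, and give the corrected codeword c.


S = (10, 5, 9), error at position 4, error magnitude e = 1, c = [12, 4, 8, 9, 1].

Step 1: column multipliers v_i = (∏_{j≠i}(α_i − α_j))^{−1} mod 13.
  i = 1 (α = 1): (1−4)(1−9)(1−7)(1−10) = (−3)·(−8)·(−6)·(−9) = 1296 ≡ 9, so v_1 = 9^{−1} = 3 (mod 13).
  i = 2 (α = 4): (4−1)(4−9)(4−7)(4−10) = 3·(−5)·(−3)·(−6) = −270 ≡ 3, so v_2 = 3^{−1} = 9 (mod 13).
  i = 3 (α = 9): (9−1)(9−4)(9−7)(9−10) = 8·5·2·(−1) = −80 ≡ 11, so v_3 = 11^{−1} = 6 (mod 13).
  i = 4 (α = 7): (7−1)(7−4)(7−9)(7−10) = 6·3·(−2)·(−3) = 108 ≡ 4, so v_4 = 4^{−1} = 10 (mod 13).
  i = 5 (α = 10): (10−1)(10−4)(10−9)(10−7) = 9·6·1·3 = 162 ≡ 6, so v_5 = 6^{−1} = 11 (mod 13).
  v = [3, 9, 6, 10, 11].
Step 2: syndromes of r = [12, 4, 8, 10, 1] (all sums mod 13).
  S_0 = Σ v_i r_i = 3·12 + 9·4 + 6·8 + 10·10 + 11·1 = 231 ≡ 10.
  S_1 = Σ v_i α_i r_i = 3·1·12 + 9·4·4 + 6·9·8 + 10·7·10 + 11·10·1 = 1422 ≡ 5.
  α_i^2 mod 13 = [1, 3, 3, 10, 9].
  S_2 = Σ v_i α_i^2 r_i = 3·1·12 + 9·3·4 + 6·3·8 + 10·10·10 + 11·9·1 = 1387 ≡ 9.
  S = (10, 5, 9) ≠ 0, so r is not a codeword (an error is present).
Step 3: locate the error. For a single error e at position i, S_ℓ = v_i·e·α_i^ℓ, so α_err = S_1/S_0.
  S_0^{−1} = 10^{−1} = 4 (mod 13), so α_err = 5·4 = 20 ≡ 7 = α_4. Error position i = 4.
  Consistency check: S_2/S_1 = 9·8 = 72 ≡ 7 = α_err ✓ (single-error assumption holds).
Step 4: error magnitude e = S_0/v_4 = S_0·∏_{j≠4}(α_4 − α_j) = 10·4 = 40 ≡ 1 (mod 13).
Step 5: correct position 4: c_4 = r_4 − e = 10 − 1 ≡ 9 (mod 13). Hence c = [12, 4, 8, 9, 1].
  Check: interpolating c through the α_i gives m(x) = 6 + 6·x (degree < 2) with m(α_i) = c_i for every i, so c is indeed a codeword.


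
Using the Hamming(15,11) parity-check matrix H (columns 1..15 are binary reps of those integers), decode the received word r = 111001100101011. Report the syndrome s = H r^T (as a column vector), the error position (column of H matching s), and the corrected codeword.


s = (0, 1, 1, 0)^T, error position = 6, corrected codeword c = 111000100101011

Compute s = H r^T mod 2 one row at a time:
  s_1 = 0 + 0 + 1 + 0 + 1 + 0 + 1 + 1 = 4 ≡ 0 (mod 2).
  s_2 = 0 + 0 + 1 + 1 + 1 + 0 + 1 + 1 = 5 ≡ 1 (mod 2).
  s_3 = 1 + 1 + 1 + 1 + 1 + 0 + 1 + 1 = 7 ≡ 1 (mod 2).
  s_4 = 1 + 1 + 0 + 1 + 0 + 0 + 0 + 1 = 4 ≡ 0 (mod 2).
s = (0, 1, 1, 0)^T — this equals column 6 of H (binary 0110), so error is at position 6.
Correct: flip bit 6 of r = 111001100101011 to get c = 111000100101011.


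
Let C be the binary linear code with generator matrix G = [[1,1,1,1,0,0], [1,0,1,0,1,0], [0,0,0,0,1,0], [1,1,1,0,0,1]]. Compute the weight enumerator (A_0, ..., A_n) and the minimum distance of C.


Weight distribution: A_0 = 1, A_1 = 1, A_2 = 4, A_3 = 4, A_4 = 3, A_5 = 3. Minimum distance d = 1.

Enumerate all 2^4 = 16 messages m ∈ F_2^4.
For each, compute codeword c = mG in F_2^6, then tally its weight.
  m = 0000 → c = 000000, weight = 0.
  m = 1000 → c = 111100, weight = 4.
  m = 0100 → c = 101010, weight = 3.
  m = 1100 → c = 010110, weight = 3.
  m = 0010 → c = 000010, weight = 1.
  m = 1010 → c = 111110, weight = 5.
  m = 0110 → c = 101000, weight = 2.
  m = 1110 → c = 010100, weight = 2.
  m = 0001 → c = 111001, weight = 4.
  m = 1001 → c = 000101, weight = 2.
  m = 0101 → c = 010011, weight = 3.
  m = 1101 → c = 101111, weight = 5.
  m = 0011 → c = 111011, weight = 5.
  m = 1011 → c = 000111, weight = 3.
  m = 0111 → c = 010001, weight = 2.
  m = 1111 → c = 101101, weight = 4.
Tally weights:
  weight 0: 1 codewords.
  weight 1: 1 codewords.
  weight 2: 4 codewords.
  weight 3: 4 codewords.
  weight 4: 3 codewords.
  weight 5: 3 codewords.
Minimum distance d = smallest w > 0 with A_w > 0 = 1.
Sanity: Σ A_w = 16 = 2^4 = 16 ✓.


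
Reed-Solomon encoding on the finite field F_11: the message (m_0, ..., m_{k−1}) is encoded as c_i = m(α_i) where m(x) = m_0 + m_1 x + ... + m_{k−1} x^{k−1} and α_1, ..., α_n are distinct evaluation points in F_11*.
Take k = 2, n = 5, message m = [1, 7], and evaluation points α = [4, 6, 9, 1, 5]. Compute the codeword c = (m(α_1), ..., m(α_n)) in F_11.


c = [7, 10, 9, 8, 3]

Message polynomial: m(x) = 1 + 7·x (mod 11).
For each evaluation point α_i, compute m(α_i) mod 11:
  α_1 = 4: Horner steps 7 → 7, so m(4) = 7.
  α_2 = 6: Horner steps 7 → 10, so m(6) = 10.
  α_3 = 9: Horner steps 7 → 9, so m(9) = 9.
  α_4 = 1: Horner steps 7 → 8, so m(1) = 8.
  α_5 = 5: Horner steps 7 → 3, so m(5) = 3.
Codeword c = [7, 10, 9, 8, 3] ∈ F_11^5.


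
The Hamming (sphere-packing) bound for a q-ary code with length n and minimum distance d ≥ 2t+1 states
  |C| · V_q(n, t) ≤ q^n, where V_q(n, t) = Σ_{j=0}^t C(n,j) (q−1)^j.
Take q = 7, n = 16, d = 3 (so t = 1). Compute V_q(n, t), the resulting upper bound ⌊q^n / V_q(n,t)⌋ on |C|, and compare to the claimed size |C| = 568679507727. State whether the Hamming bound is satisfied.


V_q(n, t) = 97, q^n = 33232930569601, Hamming bound = 342607531645, |C| = 568679507727 > bound (violated).

Step 1: Compute V_q(n, t) = Σ_{j=0}^1 C(n, j) (q−1)^j.
  j = 0: C(16,0)·(6)^0 = 1·1 = 1.
  j = 1: C(16,1)·(6)^1 = 16·6 = 96.
  V_q(n, t) = 1 + 96 = 97.
Step 2: q^n = 7^16 = 33232930569601.
Step 3: Hamming bound ⌊q^n / V_q(n,t)⌋ = ⌊33232930569601/97⌋ = 342607531645.
Step 4: Compare |C| = 568679507727 to 342607531645: violated.
The claimed |C| lies above the Hamming bound, so no 7-ary code of length 16 with d ≥ 3 can have 568679507727 codewords.


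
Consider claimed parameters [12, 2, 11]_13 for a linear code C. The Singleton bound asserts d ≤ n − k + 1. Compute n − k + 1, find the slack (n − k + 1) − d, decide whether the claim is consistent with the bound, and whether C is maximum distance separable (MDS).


Singleton RHS = n − k + 1 = 11, slack = 0, bound satisfied, MDS.

Singleton bound: d ≤ n − k + 1.
Here n = 12, k = 2, so n − k + 1 = 11.
Given d = 11, check d ≤ 11: YES.
Slack = (n − k + 1) − d = 0.
The code is MDS (slack = 0).
Description: the claimed parameters are [12, 2, 11]_13; such a code would be MDS (meets Singleton bound).


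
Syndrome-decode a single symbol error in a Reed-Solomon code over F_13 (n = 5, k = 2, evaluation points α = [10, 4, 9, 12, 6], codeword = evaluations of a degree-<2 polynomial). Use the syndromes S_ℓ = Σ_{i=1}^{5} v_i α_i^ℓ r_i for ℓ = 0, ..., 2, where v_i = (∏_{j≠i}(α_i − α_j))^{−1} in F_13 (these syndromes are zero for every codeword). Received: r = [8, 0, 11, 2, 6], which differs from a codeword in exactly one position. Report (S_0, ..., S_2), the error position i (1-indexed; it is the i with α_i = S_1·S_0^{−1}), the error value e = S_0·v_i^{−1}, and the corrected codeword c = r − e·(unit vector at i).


S = (1, 6, 10), error at position 5, error magnitude e = 12, c = [8, 0, 11, 2, 7].

Step 1: column multipliers v_i = (∏_{j≠i}(α_i − α_j))^{−1} mod 13.
  i = 1 (α = 10): (10−4)(10−9)(10−12)(10−6) = 6·1·(−2)·4 = −48 ≡ 4, so v_1 = 4^{−1} = 10 (mod 13).
  i = 2 (α = 4): (4−10)(4−9)(4−12)(4−6) = (−6)·(−5)·(−8)·(−2) = 480 ≡ 12, so v_2 = 12^{−1} = 12 (mod 13).
  i = 3 (α = 9): (9−10)(9−4)(9−12)(9−6) = (−1)·5·(−3)·3 = 45 ≡ 6, so v_3 = 6^{−1} = 11 (mod 13).
  i = 4 (α = 12): (12−10)(12−4)(12−9)(12−6) = 2·8·3·6 = 288 ≡ 2, so v_4 = 2^{−1} = 7 (mod 13).
  i = 5 (α = 6): (6−10)(6−4)(6−9)(6−12) = (−4)·2·(−3)·(−6) = −144 ≡ 12, so v_5 = 12^{−1} = 12 (mod 13).
  v = [10, 12, 11, 7, 12].
Step 2: syndromes of r = [8, 0, 11, 2, 6] (all sums mod 13).
  S_0 = Σ v_i r_i = 10·8 + 12·0 + 11·11 + 7·2 + 12·6 = 287 ≡ 1.
  S_1 = Σ v_i α_i r_i = 10·10·8 + 12·4·0 + 11·9·11 + 7·12·2 + 12·6·6 = 2489 ≡ 6.
  α_i^2 mod 13 = [9, 3, 3, 1, 10].
  S_2 = Σ v_i α_i^2 r_i = 10·9·8 + 12·3·0 + 11·3·11 + 7·1·2 + 12·10·6 = 1817 ≡ 10.
  S = (1, 6, 10) ≠ 0, so r is not a codeword (an error is present).
Step 3: locate the error. For a single error e at position i, S_ℓ = v_i·e·α_i^ℓ, so α_err = S_1/S_0.
  S_0^{−1} = 1^{−1} = 1 (mod 13), so α_err = 6·1 = 6 ≡ 6 = α_5. Error position i = 5.
  Consistency check: S_2/S_1 = 10·11 = 110 ≡ 6 = α_err ✓ (single-error assumption holds).
Step 4: error magnitude e = S_0/v_5 = S_0·∏_{j≠5}(α_5 − α_j) = 1·12 = 12 ≡ 12 (mod 13).
Step 5: correct position 5: c_5 = r_5 − e = 6 − 12 ≡ 7 (mod 13). Hence c = [8, 0, 11, 2, 7].
  Check: interpolating c through the α_i gives m(x) = 12 + 10·x (degree < 2) with m(α_i) = c_i for every i, so c is indeed a codeword.


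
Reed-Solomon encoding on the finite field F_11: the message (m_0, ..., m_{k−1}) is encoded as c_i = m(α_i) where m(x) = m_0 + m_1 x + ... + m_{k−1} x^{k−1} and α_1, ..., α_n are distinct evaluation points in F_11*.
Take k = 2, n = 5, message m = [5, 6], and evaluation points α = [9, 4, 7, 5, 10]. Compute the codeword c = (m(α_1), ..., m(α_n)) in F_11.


c = [4, 7, 3, 2, 10]

Message polynomial: m(x) = 5 + 6·x (mod 11).
For each evaluation point α_i, compute m(α_i) mod 11:
  α_1 = 9: Horner steps 6 → 4, so m(9) = 4.
  α_2 = 4: Horner steps 6 → 7, so m(4) = 7.
  α_3 = 7: Horner steps 6 → 3, so m(7) = 3.
  α_4 = 5: Horner steps 6 → 2, so m(5) = 2.
  α_5 = 10: Horner steps 6 → 10, so m(10) = 10.
Codeword c = [4, 7, 3, 2, 10] ∈ F_11^5.


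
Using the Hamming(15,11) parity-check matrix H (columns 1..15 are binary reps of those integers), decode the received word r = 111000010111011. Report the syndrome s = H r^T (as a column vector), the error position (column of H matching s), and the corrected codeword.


s = (0, 1, 0, 0)^T, error position = 4, corrected codeword c = 111100010111011

Compute s = H r^T mod 2 one row at a time:
  s_1 = 1 + 0 + 1 + 1 + 1 + 0 + 1 + 1 = 6 ≡ 0 (mod 2).
  s_2 = 0 + 0 + 0 + 0 + 1 + 0 + 1 + 1 = 3 ≡ 1 (mod 2).
  s_3 = 1 + 1 + 0 + 0 + 1 + 1 + 1 + 1 = 6 ≡ 0 (mod 2).
  s_4 = 1 + 1 + 0 + 0 + 0 + 1 + 0 + 1 = 4 ≡ 0 (mod 2).
s = (0, 1, 0, 0)^T — this equals column 4 of H (binary 0100), so error is at position 4.
Correct: flip bit 4 of r = 111000010111011 to get c = 111100010111011.


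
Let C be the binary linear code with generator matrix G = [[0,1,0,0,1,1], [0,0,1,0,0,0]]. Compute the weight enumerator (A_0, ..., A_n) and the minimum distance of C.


Weight distribution: A_0 = 1, A_1 = 1, A_3 = 1, A_4 = 1. Minimum distance d = 1.

Enumerate all 2^2 = 4 messages m ∈ F_2^2.
For each, compute codeword c = mG in F_2^6, then tally its weight.
  m = 00 → c = 000000, weight = 0.
  m = 10 → c = 010011, weight = 3.
  m = 01 → c = 001000, weight = 1.
  m = 11 → c = 011011, weight = 4.
Tally weights:
  weight 0: 1 codewords.
  weight 1: 1 codewords.
  weight 3: 1 codewords.
  weight 4: 1 codewords.
Minimum distance d = smallest w > 0 with A_w > 0 = 1.
Sanity: Σ A_w = 4 = 2^2 = 4 ✓.


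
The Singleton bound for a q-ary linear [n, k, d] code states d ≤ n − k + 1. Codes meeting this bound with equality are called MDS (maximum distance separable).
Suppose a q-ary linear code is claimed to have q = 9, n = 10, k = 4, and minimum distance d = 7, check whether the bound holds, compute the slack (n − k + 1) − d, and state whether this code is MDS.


Singleton RHS = n − k + 1 = 7, slack = 0, bound satisfied, MDS.

Singleton bound: d ≤ n − k + 1.
Here n = 10, k = 4, so n − k + 1 = 7.
Given d = 7, check d ≤ 7: YES.
Slack = (n − k + 1) − d = 0.
The code is MDS (slack = 0).
Description: the claimed parameters are [10, 4, 7]_9; such a code would be MDS (meets Singleton bound).


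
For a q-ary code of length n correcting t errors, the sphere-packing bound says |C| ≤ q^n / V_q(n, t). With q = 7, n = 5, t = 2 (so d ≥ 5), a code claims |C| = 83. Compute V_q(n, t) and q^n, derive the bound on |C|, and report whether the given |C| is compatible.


V_q(n, t) = 391, q^n = 16807, Hamming bound = 42, |C| = 83 > bound (violated).

Step 1: Compute V_q(n, t) = Σ_{j=0}^2 C(n, j) (q−1)^j.
  j = 0: C(5,0)·(6)^0 = 1·1 = 1.
  j = 1: C(5,1)·(6)^1 = 5·6 = 30.
  j = 2: C(5,2)·(6)^2 = 10·36 = 360.
  V_q(n, t) = 1 + 30 + 360 = 391.
Step 2: q^n = 7^5 = 16807.
Step 3: Hamming bound ⌊q^n / V_q(n,t)⌋ = ⌊16807/391⌋ = 42.
Step 4: Compare |C| = 83 to 42: violated.
The claimed |C| lies above the Hamming bound, so no 7-ary code of length 5 with d ≥ 5 can have 83 codewords.


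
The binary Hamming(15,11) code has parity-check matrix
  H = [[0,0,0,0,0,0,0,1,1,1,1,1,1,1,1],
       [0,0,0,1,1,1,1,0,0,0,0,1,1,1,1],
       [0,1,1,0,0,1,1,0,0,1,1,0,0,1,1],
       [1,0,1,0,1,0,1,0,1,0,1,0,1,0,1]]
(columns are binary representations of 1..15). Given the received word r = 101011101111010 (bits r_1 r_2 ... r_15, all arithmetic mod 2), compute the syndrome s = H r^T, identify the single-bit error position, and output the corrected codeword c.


s = (1, 1, 0, 0)^T, error position = 12, corrected codeword c = 101011101110010

Compute s = H r^T mod 2 one row at a time:
  s_1 = 0 + 1 + 1 + 1 + 1 + 0 + 1 + 0 = 5 ≡ 1 (mod 2).
  s_2 = 0 + 1 + 1 + 1 + 1 + 0 + 1 + 0 = 5 ≡ 1 (mod 2).
  s_3 = 0 + 1 + 1 + 1 + 1 + 1 + 1 + 0 = 6 ≡ 0 (mod 2).
  s_4 = 1 + 1 + 1 + 1 + 1 + 1 + 0 + 0 = 6 ≡ 0 (mod 2).
s = (1, 1, 0, 0)^T — this equals column 12 of H (binary 1100), so error is at position 12.
Correct: flip bit 12 of r = 101011101111010 to get c = 101011101110010.


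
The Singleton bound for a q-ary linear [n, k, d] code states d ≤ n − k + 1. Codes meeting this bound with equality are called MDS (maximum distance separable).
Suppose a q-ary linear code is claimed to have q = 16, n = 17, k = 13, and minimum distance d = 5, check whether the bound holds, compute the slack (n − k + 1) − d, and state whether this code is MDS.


Singleton RHS = n − k + 1 = 5, slack = 0, bound satisfied, MDS.

Singleton bound: d ≤ n − k + 1.
Here n = 17, k = 13, so n − k + 1 = 5.
Given d = 5, check d ≤ 5: YES.
Slack = (n − k + 1) − d = 0.
The code is MDS (slack = 0).
Description: the claimed parameters are [17, 13, 5]_16; such a code would be MDS (meets Singleton bound).


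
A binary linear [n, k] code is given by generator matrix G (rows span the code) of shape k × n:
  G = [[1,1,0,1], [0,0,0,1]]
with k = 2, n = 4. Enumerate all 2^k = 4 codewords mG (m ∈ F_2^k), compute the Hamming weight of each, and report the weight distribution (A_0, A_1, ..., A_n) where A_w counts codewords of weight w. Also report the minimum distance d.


Weight distribution: A_0 = 1, A_1 = 1, A_2 = 1, A_3 = 1. Minimum distance d = 1.

Enumerate all 2^2 = 4 messages m ∈ F_2^2.
For each, compute codeword c = mG in F_2^4, then tally its weight.
  m = 00 → c = 0000, weight = 0.
  m = 10 → c = 1101, weight = 3.
  m = 01 → c = 0001, weight = 1.
  m = 11 → c = 1100, weight = 2.
Tally weights:
  weight 0: 1 codewords.
  weight 1: 1 codewords.
  weight 2: 1 codewords.
  weight 3: 1 codewords.
Minimum distance d = smallest w > 0 with A_w > 0 = 1.
Sanity: Σ A_w = 4 = 2^2 = 4 ✓.


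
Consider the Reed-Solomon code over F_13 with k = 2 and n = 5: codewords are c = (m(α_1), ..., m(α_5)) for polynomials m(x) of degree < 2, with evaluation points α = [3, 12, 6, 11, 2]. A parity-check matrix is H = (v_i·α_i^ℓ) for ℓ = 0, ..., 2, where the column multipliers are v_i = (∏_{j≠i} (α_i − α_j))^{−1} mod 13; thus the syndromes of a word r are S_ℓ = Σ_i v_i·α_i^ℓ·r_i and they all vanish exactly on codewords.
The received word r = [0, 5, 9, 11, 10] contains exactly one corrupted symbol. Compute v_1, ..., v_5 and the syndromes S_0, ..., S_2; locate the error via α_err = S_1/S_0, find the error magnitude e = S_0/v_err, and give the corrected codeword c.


S = (8, 5, 8), error at position 2, error magnitude e = 4, c = [0, 1, 9, 11, 10].

Step 1: column multipliers v_i = (∏_{j≠i}(α_i − α_j))^{−1} mod 13.
  i = 1 (α = 3): (3−12)(3−6)(3−11)(3−2) = (−9)·(−3)·(−8)·1 = −216 ≡ 5, so v_1 = 5^{−1} = 8 (mod 13).
  i = 2 (α = 12): (12−3)(12−6)(12−11)(12−2) = 9·6·1·10 = 540 ≡ 7, so v_2 = 7^{−1} = 2 (mod 13).
  i = 3 (α = 6): (6−3)(6−12)(6−11)(6−2) = 3·(−6)·(−5)·4 = 360 ≡ 9, so v_3 = 9^{−1} = 3 (mod 13).
  i = 4 (α = 11): (11−3)(11−12)(11−6)(11−2) = 8·(−1)·5·9 = −360 ≡ 4, so v_4 = 4^{−1} = 10 (mod 13).
  i = 5 (α = 2): (2−3)(2−12)(2−6)(2−11) = (−1)·(−10)·(−4)·(−9) = 360 ≡ 9, so v_5 = 9^{−1} = 3 (mod 13).
  v = [8, 2, 3, 10, 3].
Step 2: syndromes of r = [0, 5, 9, 11, 10] (all sums mod 13).
  S_0 = Σ v_i r_i = 8·0 + 2·5 + 3·9 + 10·11 + 3·10 = 177 ≡ 8.
  S_1 = Σ v_i α_i r_i = 8·3·0 + 2·12·5 + 3·6·9 + 10·11·11 + 3·2·10 = 1552 ≡ 5.
  α_i^2 mod 13 = [9, 1, 10, 4, 4].
  S_2 = Σ v_i α_i^2 r_i = 8·9·0 + 2·1·5 + 3·10·9 + 10·4·11 + 3·4·10 = 840 ≡ 8.
  S = (8, 5, 8) ≠ 0, so r is not a codeword (an error is present).
Step 3: locate the error. For a single error e at position i, S_ℓ = v_i·e·α_i^ℓ, so α_err = S_1/S_0.
  S_0^{−1} = 8^{−1} = 5 (mod 13), so α_err = 5·5 = 25 ≡ 12 = α_2. Error position i = 2.
  Consistency check: S_2/S_1 = 8·8 = 64 ≡ 12 = α_err ✓ (single-error assumption holds).
Step 4: error magnitude e = S_0/v_2 = S_0·∏_{j≠2}(α_2 − α_j) = 8·7 = 56 ≡ 4 (mod 13).
Step 5: correct position 2: c_2 = r_2 − e = 5 − 4 ≡ 1 (mod 13). Hence c = [0, 1, 9, 11, 10].
  Check: interpolating c through the α_i gives m(x) = 4 + 3·x (degree < 2) with m(α_i) = c_i for every i, so c is indeed a codeword.


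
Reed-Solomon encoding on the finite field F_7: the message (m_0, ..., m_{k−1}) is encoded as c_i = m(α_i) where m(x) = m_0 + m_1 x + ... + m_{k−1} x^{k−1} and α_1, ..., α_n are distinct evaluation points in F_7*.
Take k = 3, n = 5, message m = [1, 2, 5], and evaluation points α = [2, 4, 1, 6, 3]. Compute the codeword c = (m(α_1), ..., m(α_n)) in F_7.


c = [4, 5, 1, 4, 3]

Message polynomial: m(x) = 1 + 2·x + 5·x^2 (mod 7).
For each evaluation point α_i, compute m(α_i) mod 7:
  α_1 = 2: Horner steps 5 → 5 → 4, so m(2) = 4.
  α_2 = 4: Horner steps 5 → 1 → 5, so m(4) = 5.
  α_3 = 1: Horner steps 5 → 0 → 1, so m(1) = 1.
  α_4 = 6: Horner steps 5 → 4 → 4, so m(6) = 4.
  α_5 = 3: Horner steps 5 → 3 → 3, so m(3) = 3.
Codeword c = [4, 5, 1, 4, 3] ∈ F_7^5.


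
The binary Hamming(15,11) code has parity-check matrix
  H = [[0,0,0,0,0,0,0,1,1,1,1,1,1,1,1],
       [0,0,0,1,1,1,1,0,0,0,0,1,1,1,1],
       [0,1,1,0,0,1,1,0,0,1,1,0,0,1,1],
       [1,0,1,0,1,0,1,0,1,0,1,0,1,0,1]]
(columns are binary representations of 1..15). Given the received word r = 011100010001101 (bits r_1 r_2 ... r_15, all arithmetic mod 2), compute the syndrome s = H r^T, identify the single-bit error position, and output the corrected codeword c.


s = (0, 0, 1, 1)^T, error position = 3, corrected codeword c = 010100010001101

Compute s = H r^T mod 2 one row at a time:
  s_1 = 1 + 0 + 0 + 0 + 1 + 1 + 0 + 1 = 4 ≡ 0 (mod 2).
  s_2 = 1 + 0 + 0 + 0 + 1 + 1 + 0 + 1 = 4 ≡ 0 (mod 2).
  s_3 = 1 + 1 + 0 + 0 + 0 + 0 + 0 + 1 = 3 ≡ 1 (mod 2).
  s_4 = 0 + 1 + 0 + 0 + 0 + 0 + 1 + 1 = 3 ≡ 1 (mod 2).
s = (0, 0, 1, 1)^T — this equals column 3 of H (binary 0011), so error is at position 3.
Correct: flip bit 3 of r = 011100010001101 to get c = 010100010001101.


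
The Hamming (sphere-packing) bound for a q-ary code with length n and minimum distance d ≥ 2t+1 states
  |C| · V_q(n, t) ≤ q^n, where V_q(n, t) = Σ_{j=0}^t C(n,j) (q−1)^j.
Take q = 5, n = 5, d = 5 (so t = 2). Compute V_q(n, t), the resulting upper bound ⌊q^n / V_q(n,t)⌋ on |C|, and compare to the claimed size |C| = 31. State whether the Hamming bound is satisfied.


V_q(n, t) = 181, q^n = 3125, Hamming bound = 17, |C| = 31 > bound (violated).

Step 1: Compute V_q(n, t) = Σ_{j=0}^2 C(n, j) (q−1)^j.
  j = 0: C(5,0)·(4)^0 = 1·1 = 1.
  j = 1: C(5,1)·(4)^1 = 5·4 = 20.
  j = 2: C(5,2)·(4)^2 = 10·16 = 160.
  V_q(n, t) = 1 + 20 + 160 = 181.
Step 2: q^n = 5^5 = 3125.
Step 3: Hamming bound ⌊q^n / V_q(n,t)⌋ = ⌊3125/181⌋ = 17.
Step 4: Compare |C| = 31 to 17: violated.
The claimed |C| lies above the Hamming bound, so no 5-ary code of length 5 with d ≥ 5 can have 31 codewords.


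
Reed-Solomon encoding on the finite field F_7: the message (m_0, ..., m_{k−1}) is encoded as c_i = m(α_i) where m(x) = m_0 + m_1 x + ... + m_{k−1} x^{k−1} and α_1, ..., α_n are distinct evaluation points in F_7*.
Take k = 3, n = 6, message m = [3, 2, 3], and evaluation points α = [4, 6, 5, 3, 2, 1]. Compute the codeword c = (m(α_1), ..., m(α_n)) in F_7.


c = [3, 4, 4, 1, 5, 1]

Message polynomial: m(x) = 3 + 2·x + 3·x^2 (mod 7).
For each evaluation point α_i, compute m(α_i) mod 7:
  α_1 = 4: Horner steps 3 → 0 → 3, so m(4) = 3.
  α_2 = 6: Horner steps 3 → 6 → 4, so m(6) = 4.
  α_3 = 5: Horner steps 3 → 3 → 4, so m(5) = 4.
  α_4 = 3: Horner steps 3 → 4 → 1, so m(3) = 1.
  α_5 = 2: Horner steps 3 → 1 → 5, so m(2) = 5.
  α_6 = 1: Horner steps 3 → 5 → 1, so m(1) = 1.
Codeword c = [3, 4, 4, 1, 5, 1] ∈ F_7^6.


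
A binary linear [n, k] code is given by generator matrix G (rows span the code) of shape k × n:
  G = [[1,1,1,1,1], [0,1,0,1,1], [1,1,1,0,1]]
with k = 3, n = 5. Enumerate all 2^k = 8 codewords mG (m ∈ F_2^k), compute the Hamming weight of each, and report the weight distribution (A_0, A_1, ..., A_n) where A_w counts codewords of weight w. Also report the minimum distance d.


Weight distribution: A_0 = 1, A_1 = 1, A_2 = 2, A_3 = 2, A_4 = 1, A_5 = 1. Minimum distance d = 1.

Enumerate all 2^3 = 8 messages m ∈ F_2^3.
For each, compute codeword c = mG in F_2^5, then tally its weight.
  m = 000 → c = 00000, weight = 0.
  m = 100 → c = 11111, weight = 5.
  m = 010 → c = 01011, weight = 3.
  m = 110 → c = 10100, weight = 2.
  m = 001 → c = 11101, weight = 4.
  m = 101 → c = 00010, weight = 1.
  m = 011 → c = 10110, weight = 3.
  m = 111 → c = 01001, weight = 2.
Tally weights:
  weight 0: 1 codewords.
  weight 1: 1 codewords.
  weight 2: 2 codewords.
  weight 3: 2 codewords.
  weight 4: 1 codewords.
  weight 5: 1 codewords.
Minimum distance d = smallest w > 0 with A_w > 0 = 1.
Sanity: Σ A_w = 8 = 2^3 = 8 ✓.


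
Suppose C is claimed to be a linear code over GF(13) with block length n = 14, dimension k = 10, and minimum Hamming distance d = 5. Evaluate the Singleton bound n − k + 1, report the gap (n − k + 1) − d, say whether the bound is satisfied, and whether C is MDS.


Singleton RHS = n − k + 1 = 5, slack = 0, bound satisfied, MDS.

Singleton bound: d ≤ n − k + 1.
Here n = 14, k = 10, so n − k + 1 = 5.
Given d = 5, check d ≤ 5: YES.
Slack = (n − k + 1) − d = 0.
The code is MDS (slack = 0).
Description: the claimed parameters are [14, 10, 5]_13; such a code would be MDS (meets Singleton bound).


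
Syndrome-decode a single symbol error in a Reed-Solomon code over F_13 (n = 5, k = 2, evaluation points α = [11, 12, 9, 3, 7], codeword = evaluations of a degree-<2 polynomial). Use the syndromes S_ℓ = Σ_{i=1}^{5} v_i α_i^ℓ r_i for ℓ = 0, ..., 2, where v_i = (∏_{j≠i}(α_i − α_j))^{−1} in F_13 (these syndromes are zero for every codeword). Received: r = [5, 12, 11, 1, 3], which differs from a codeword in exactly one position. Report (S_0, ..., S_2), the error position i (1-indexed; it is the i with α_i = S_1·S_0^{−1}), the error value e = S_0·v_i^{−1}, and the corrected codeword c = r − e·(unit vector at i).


S = (1, 9, 3), error at position 3, error magnitude e = 7, c = [5, 12, 4, 1, 3].

Step 1: column multipliers v_i = (∏_{j≠i}(α_i − α_j))^{−1} mod 13.
  i = 1 (α = 11): (11−12)(11−9)(11−3)(11−7) = (−1)·2·8·4 = −64 ≡ 1, so v_1 = 1^{−1} = 1 (mod 13).
  i = 2 (α = 12): (12−11)(12−9)(12−3)(12−7) = 1·3·9·5 = 135 ≡ 5, so v_2 = 5^{−1} = 8 (mod 13).
  i = 3 (α = 9): (9−11)(9−12)(9−3)(9−7) = (−2)·(−3)·6·2 = 72 ≡ 7, so v_3 = 7^{−1} = 2 (mod 13).
  i = 4 (α = 3): (3−11)(3−12)(3−9)(3−7) = (−8)·(−9)·(−6)·(−4) = 1728 ≡ 12, so v_4 = 12^{−1} = 12 (mod 13).
  i = 5 (α = 7): (7−11)(7−12)(7−9)(7−3) = (−4)·(−5)·(−2)·4 = −160 ≡ 9, so v_5 = 9^{−1} = 3 (mod 13).
  v = [1, 8, 2, 12, 3].
Step 2: syndromes of r = [5, 12, 11, 1, 3] (all sums mod 13).
  S_0 = Σ v_i r_i = 1·5 + 8·12 + 2·11 + 12·1 + 3·3 = 144 ≡ 1.
  S_1 = Σ v_i α_i r_i = 1·11·5 + 8·12·12 + 2·9·11 + 12·3·1 + 3·7·3 = 1504 ≡ 9.
  α_i^2 mod 13 = [4, 1, 3, 9, 10].
  S_2 = Σ v_i α_i^2 r_i = 1·4·5 + 8·1·12 + 2·3·11 + 12·9·1 + 3·10·3 = 380 ≡ 3.
  S = (1, 9, 3) ≠ 0, so r is not a codeword (an error is present).
Step 3: locate the error. For a single error e at position i, S_ℓ = v_i·e·α_i^ℓ, so α_err = S_1/S_0.
  S_0^{−1} = 1^{−1} = 1 (mod 13), so α_err = 9·1 = 9 ≡ 9 = α_3. Error position i = 3.
  Consistency check: S_2/S_1 = 3·3 = 9 ≡ 9 = α_err ✓ (single-error assumption holds).
Step 4: error magnitude e = S_0/v_3 = S_0·∏_{j≠3}(α_3 − α_j) = 1·7 = 7 ≡ 7 (mod 13).
Step 5: correct position 3: c_3 = r_3 − e = 11 − 7 ≡ 4 (mod 13). Hence c = [5, 12, 4, 1, 3].
  Check: interpolating c through the α_i gives m(x) = 6 + 7·x (degree < 2) with m(α_i) = c_i for every i, so c is indeed a codeword.


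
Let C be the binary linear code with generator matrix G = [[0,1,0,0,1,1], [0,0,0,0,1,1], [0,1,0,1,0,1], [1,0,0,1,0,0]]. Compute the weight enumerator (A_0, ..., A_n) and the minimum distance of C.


Weight distribution: A_0 = 1, A_1 = 1, A_2 = 6, A_3 = 6, A_4 = 1, A_5 = 1. Minimum distance d = 1.

Enumerate all 2^4 = 16 messages m ∈ F_2^4.
For each, compute codeword c = mG in F_2^6, then tally its weight.
  m = 0000 → c = 000000, weight = 0.
  m = 1000 → c = 010011, weight = 3.
  m = 0100 → c = 000011, weight = 2.
  m = 1100 → c = 010000, weight = 1.
  m = 0010 → c = 010101, weight = 3.
  m = 1010 → c = 000110, weight = 2.
  m = 0110 → c = 010110, weight = 3.
  m = 1110 → c = 000101, weight = 2.
  m = 0001 → c = 100100, weight = 2.
  m = 1001 → c = 110111, weight = 5.
  m = 0101 → c = 100111, weight = 4.
  m = 1101 → c = 110100, weight = 3.
  m = 0011 → c = 110001, weight = 3.
  m = 1011 → c = 100010, weight = 2.
  m = 0111 → c = 110010, weight = 3.
  m = 1111 → c = 100001, weight = 2.
Tally weights:
  weight 0: 1 codewords.
  weight 1: 1 codewords.
  weight 2: 6 codewords.
  weight 3: 6 codewords.
  weight 4: 1 codewords.
  weight 5: 1 codewords.
Minimum distance d = smallest w > 0 with A_w > 0 = 1.
Sanity: Σ A_w = 16 = 2^4 = 16 ✓.


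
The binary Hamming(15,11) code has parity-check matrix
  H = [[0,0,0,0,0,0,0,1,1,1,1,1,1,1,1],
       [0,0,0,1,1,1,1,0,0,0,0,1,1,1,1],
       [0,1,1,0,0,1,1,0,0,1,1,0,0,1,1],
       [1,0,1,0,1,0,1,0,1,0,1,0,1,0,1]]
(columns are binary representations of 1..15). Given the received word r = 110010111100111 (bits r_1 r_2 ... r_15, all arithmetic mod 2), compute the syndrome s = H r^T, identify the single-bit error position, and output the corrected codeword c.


s = (0, 1, 1, 0)^T, error position = 6, corrected codeword c = 110011111100111

Compute s = H r^T mod 2 one row at a time:
  s_1 = 1 + 1 + 1 + 0 + 0 + 1 + 1 + 1 = 6 ≡ 0 (mod 2).
  s_2 = 0 + 1 + 0 + 1 + 0 + 1 + 1 + 1 = 5 ≡ 1 (mod 2).
  s_3 = 1 + 0 + 0 + 1 + 1 + 0 + 1 + 1 = 5 ≡ 1 (mod 2).
  s_4 = 1 + 0 + 1 + 1 + 1 + 0 + 1 + 1 = 6 ≡ 0 (mod 2).
s = (0, 1, 1, 0)^T — this equals column 6 of H (binary 0110), so error is at position 6.
Correct: flip bit 6 of r = 110010111100111 to get c = 110011111100111.


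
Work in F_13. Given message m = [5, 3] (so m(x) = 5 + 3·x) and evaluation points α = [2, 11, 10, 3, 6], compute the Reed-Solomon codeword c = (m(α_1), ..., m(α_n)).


c = [11, 12, 9, 1, 10]

Message polynomial: m(x) = 5 + 3·x (mod 13).
For each evaluation point α_i, compute m(α_i) mod 13:
  α_1 = 2: Horner steps 3 → 11, so m(2) = 11.
  α_2 = 11: Horner steps 3 → 12, so m(11) = 12.
  α_3 = 10: Horner steps 3 → 9, so m(10) = 9.
  α_4 = 3: Horner steps 3 → 1, so m(3) = 1.
  α_5 = 6: Horner steps 3 → 10, so m(6) = 10.
Codeword c = [11, 12, 9, 1, 10] ∈ F_13^5.


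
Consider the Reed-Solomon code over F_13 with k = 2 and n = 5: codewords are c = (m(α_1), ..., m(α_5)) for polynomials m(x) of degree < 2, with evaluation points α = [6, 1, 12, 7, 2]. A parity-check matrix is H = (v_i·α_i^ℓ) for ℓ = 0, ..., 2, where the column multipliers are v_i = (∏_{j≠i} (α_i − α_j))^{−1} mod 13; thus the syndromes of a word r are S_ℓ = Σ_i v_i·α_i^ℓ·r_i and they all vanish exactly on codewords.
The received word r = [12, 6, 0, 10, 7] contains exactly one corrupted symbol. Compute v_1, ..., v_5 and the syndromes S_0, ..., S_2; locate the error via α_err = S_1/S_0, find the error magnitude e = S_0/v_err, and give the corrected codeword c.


S = (2, 2, 2), error at position 2, error magnitude e = 10, c = [12, 9, 0, 10, 7].

Step 1: column multipliers v_i = (∏_{j≠i}(α_i − α_j))^{−1} mod 13.
  i = 1 (α = 6): (6−1)(6−12)(6−7)(6−2) = 5·(−6)·(−1)·4 = 120 ≡ 3, so v_1 = 3^{−1} = 9 (mod 13).
  i = 2 (α = 1): (1−6)(1−12)(1−7)(1−2) = (−5)·(−11)·(−6)·(−1) = 330 ≡ 5, so v_2 = 5^{−1} = 8 (mod 13).
  i = 3 (α = 12): (12−6)(12−1)(12−7)(12−2) = 6·11·5·10 = 3300 ≡ 11, so v_3 = 11^{−1} = 6 (mod 13).
  i = 4 (α = 7): (7−6)(7−1)(7−12)(7−2) = 1·6·(−5)·5 = −150 ≡ 6, so v_4 = 6^{−1} = 11 (mod 13).
  i = 5 (α = 2): (2−6)(2−1)(2−12)(2−7) = (−4)·1·(−10)·(−5) = −200 ≡ 8, so v_5 = 8^{−1} = 5 (mod 13).
  v = [9, 8, 6, 11, 5].
Step 2: syndromes of r = [12, 6, 0, 10, 7] (all sums mod 13).
  S_0 = Σ v_i r_i = 9·12 + 8·6 + 6·0 + 11·10 + 5·7 = 301 ≡ 2.
  S_1 = Σ v_i α_i r_i = 9·6·12 + 8·1·6 + 6·12·0 + 11·7·10 + 5·2·7 = 1536 ≡ 2.
  α_i^2 mod 13 = [10, 1, 1, 10, 4].
  S_2 = Σ v_i α_i^2 r_i = 9·10·12 + 8·1·6 + 6·1·0 + 11·10·10 + 5·4·7 = 2368 ≡ 2.
  S = (2, 2, 2) ≠ 0, so r is not a codeword (an error is present).
Step 3: locate the error. For a single error e at position i, S_ℓ = v_i·e·α_i^ℓ, so α_err = S_1/S_0.
  S_0^{−1} = 2^{−1} = 7 (mod 13), so α_err = 2·7 = 14 ≡ 1 = α_2. Error position i = 2.
  Consistency check: S_2/S_1 = 2·7 = 14 ≡ 1 = α_err ✓ (single-error assumption holds).
Step 4: error magnitude e = S_0/v_2 = S_0·∏_{j≠2}(α_2 − α_j) = 2·5 = 10 ≡ 10 (mod 13).
Step 5: correct position 2: c_2 = r_2 − e = 6 − 10 ≡ 9 (mod 13). Hence c = [12, 9, 0, 10, 7].
  Check: interpolating c through the α_i gives m(x) = 11 + 11·x (degree < 2) with m(α_i) = c_i for every i, so c is indeed a codeword.
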